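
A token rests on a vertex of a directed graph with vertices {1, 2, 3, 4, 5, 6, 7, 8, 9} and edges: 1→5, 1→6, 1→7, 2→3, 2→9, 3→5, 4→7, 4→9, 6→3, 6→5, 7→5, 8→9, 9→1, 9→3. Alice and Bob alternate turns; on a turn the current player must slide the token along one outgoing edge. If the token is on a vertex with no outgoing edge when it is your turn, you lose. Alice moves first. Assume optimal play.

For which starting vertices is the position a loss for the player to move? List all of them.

5, 9

Use the standard recursion: the mover loses at a terminal position; elsewhere, the mover wins exactly when some move hands the opponent an L position.
Every edge goes from a vertex to one that appears earlier in the order 5, 3, 6, 7, 1, 9, 4, 8, 2, so processing vertices in that order labels each vertex after all of its successors.
5: no outgoing edge → L
3: reaches L-position 5 → W
6: reaches L-position 5 → W
7: reaches L-position 5 → W
1: reaches L-position 5 → W
9: only reaches 1(W), 3(W), all W → L
4: reaches L-position 9 → W
8: reaches L-position 9 → W
2: reaches L-position 9 → W
Reading off the rows marked L gives the requested list; there are 2 such vertices.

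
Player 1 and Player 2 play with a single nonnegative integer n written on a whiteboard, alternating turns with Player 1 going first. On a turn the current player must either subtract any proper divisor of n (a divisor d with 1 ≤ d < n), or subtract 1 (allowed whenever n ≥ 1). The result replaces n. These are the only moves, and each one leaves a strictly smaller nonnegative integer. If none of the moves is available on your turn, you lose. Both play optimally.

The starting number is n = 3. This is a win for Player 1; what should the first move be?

Move to 2.

Classify positions by backward induction: terminal positions (no move available) are L. From any other position, the mover wins iff some move reaches an L.
n=0: no move → L
n=1: W (go to 0, an L position)
n=2: L (sole option 1(W) is W)
n=3: W (go to 2, an L position)
From 3, the L positions reachable in one move are: 2.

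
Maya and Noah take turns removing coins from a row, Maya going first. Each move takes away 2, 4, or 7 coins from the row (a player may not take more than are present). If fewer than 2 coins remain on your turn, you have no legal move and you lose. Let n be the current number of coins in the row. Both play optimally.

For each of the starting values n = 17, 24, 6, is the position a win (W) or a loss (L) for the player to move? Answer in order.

17: W, 24: L, 6: L

Use the standard recursion: the mover loses at a terminal position; elsewhere, the mover wins exactly when some move hands the opponent an L position.
n=0: no move → L
n=1: no move → L
n=2: →0(L), so W
n=3: →1(L), so W
n=4: →0(L), so W
n=5: →1(L), so W
n=6: →4(W), 2(W) — all W, so L
n=7: →0(L), so W
n=8: →6(L), so W
n=9: →7(W), 5(W), 2(W) — all W, so L
n=10: →6(L), so W
n=11: →9(L), so W
n=12: →10(W), 8(W), 5(W) — all W, so L
n=13: →9(L), so W
n=14: →12(L), so W
n=15: →13(W), 11(W), 8(W) — all W, so L
n=16: →12(L), so W
n=17: →15(L), so W
n=18: →16(W), 14(W), 11(W) — all W, so L
n=19: →15(L), so W
n=20: →18(L), so W
n=21: →19(W), 17(W), 14(W) — all W, so L
n=22: →18(L), so W
n=23: →21(L), so W
n=24: →22(W), 20(W), 17(W) — all W, so L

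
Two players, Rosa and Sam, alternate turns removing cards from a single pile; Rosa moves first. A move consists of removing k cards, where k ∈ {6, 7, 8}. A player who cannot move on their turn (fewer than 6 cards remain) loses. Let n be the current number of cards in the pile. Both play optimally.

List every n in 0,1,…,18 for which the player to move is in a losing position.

Compute win/loss labels from the base case upward. A position with no move is L. Any other position is W if it can reach an L in one move, else L.
n=0: no move → L
n=1: no move → L
n=2: no move → L
n=3: no move → L
n=4: no move → L
n=5: no move → L
n=6: can move to 0, which is L ⇒ W
n=7: can move to 1, which is L ⇒ W
n=8: can move to 2, which is L ⇒ W
n=9: can move to 3, which is L ⇒ W
n=10: can move to 4, which is L ⇒ W
n=11: can move to 5, which is L ⇒ W
n=12: can move to 5, which is L ⇒ W
n=13: can move to 5, which is L ⇒ W
n=14: moves to 8(W), 7(W), 6(W); every one is W ⇒ L
n=15: moves to 9(W), 8(W), 7(W); every one is W ⇒ L
n=16: moves to 10(W), 9(W), 8(W); every one is W ⇒ L
n=17: moves to 11(W), 10(W), 9(W); every one is W ⇒ L
n=18: moves to 12(W), 11(W), 10(W); every one is W ⇒ L
Reading off the rows marked L gives the requested list; there are 11 such values of n.

0, 1, 2, 3, 4, 5, 14, 15, 16, 17, 18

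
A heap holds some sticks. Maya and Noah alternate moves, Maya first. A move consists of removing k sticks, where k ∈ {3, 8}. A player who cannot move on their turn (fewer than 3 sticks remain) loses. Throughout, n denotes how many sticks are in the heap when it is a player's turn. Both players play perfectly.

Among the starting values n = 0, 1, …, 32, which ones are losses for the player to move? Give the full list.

Build the W/L table. Terminal = L. A non-terminal position is W if it has a move to some L; otherwise it is L.
n=0: no move → L
n=1: no move → L
n=2: no move → L
n=3: reaches L-position 0 → W
n=4: reaches L-position 1 → W
n=5: reaches L-position 2 → W
n=6: only reaches 3(W), which is W → L
n=7: only reaches 4(W), which is W → L
n=8: reaches L-position 0 → W
n=9: reaches L-position 6 → W
n=10: reaches L-position 7 → W
n=11: only reaches 8(W), 3(W), all W → L
n=12: only reaches 9(W), 4(W), all W → L
n=13: only reaches 10(W), 5(W), all W → L
n=14: reaches L-position 11 → W
n=15: reaches L-position 12 → W
n=16: reaches L-position 13 → W
n=17: only reaches 14(W), 9(W), all W → L
n=18: only reaches 15(W), 10(W), all W → L
n=19: reaches L-position 11 → W
n=20: reaches L-position 17 → W
n=21: reaches L-position 18 → W
n=22: only reaches 19(W), 14(W), all W → L
n=23: only reaches 20(W), 15(W), all W → L
n=24: only reaches 21(W), 16(W), all W → L
n=25: reaches L-position 22 → W
n=26: reaches L-position 23 → W
n=27: reaches L-position 24 → W
n=28: only reaches 25(W), 20(W), all W → L
n=29: only reaches 26(W), 21(W), all W → L
n=30: reaches L-position 22 → W
n=31: reaches L-position 28 → W
n=32: reaches L-position 29 → W
The losing starting values of n are exactly the entries labelled L in this table (15 of them).

0, 1, 2, 6, 7, 11, 12, 13, 17, 18, 22, 23, 24, 28, 29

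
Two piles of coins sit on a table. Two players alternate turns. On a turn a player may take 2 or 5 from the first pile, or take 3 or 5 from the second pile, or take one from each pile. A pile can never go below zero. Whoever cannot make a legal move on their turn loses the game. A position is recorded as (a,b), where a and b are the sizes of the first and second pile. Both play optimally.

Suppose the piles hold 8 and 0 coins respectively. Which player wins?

Build the W/L table. Terminal = L. A non-terminal position is W if it has a move to some L; otherwise it is L.
No move ever increases a pile, so every position that can arise here has a ≤ 8 and b ≤ 0; it is enough to label the cells with 0 ≤ a ≤ 8 and 0 ≤ b ≤ 0.
Every move lowers a or b (never raises either), so fill the grid row by row in increasing a, and left to right within a row: each cell's successors are then already labelled.
      b=0
a=0:    L
a=1:    L
a=2:    W
a=3:    W
a=4:    L
a=5:    W
a=6:    W
a=7:    L
a=8:    L
Cells with no legal move (terminal, hence L): (0,0), (1,0).
The remaining L cells, each justified by listing all of its moves:
(4,0): only reaches (2,0)(W), which is W → L
(7,0): only reaches (5,0)(W), (2,0)(W), all W → L
(8,0): only reaches (6,0)(W), (3,0)(W), all W → L
Every other cell has at least one move into one of the L cells above, so it is W.
Every move from (8,0) reaches a W position, so the mover loses.

The second player wins.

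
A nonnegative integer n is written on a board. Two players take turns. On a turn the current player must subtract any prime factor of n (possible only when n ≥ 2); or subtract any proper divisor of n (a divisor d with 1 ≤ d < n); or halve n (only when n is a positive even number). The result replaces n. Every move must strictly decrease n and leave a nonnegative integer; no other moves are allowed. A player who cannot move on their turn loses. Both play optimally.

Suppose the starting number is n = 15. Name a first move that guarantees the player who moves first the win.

Compute win/loss labels from the base case upward. A position with no move is L. Any other position is W if it can reach an L in one move, else L.
n=0: no move → L
n=1: no move → L
n=2: can move to 0, which is L ⇒ W
n=3: can move to 0, which is L ⇒ W
n=4: moves to 2(W), 3(W); every one is W ⇒ L
n=5: can move to 0, which is L ⇒ W
n=6: can move to 4, which is L ⇒ W
n=7: can move to 0, which is L ⇒ W
n=8: can move to 4, which is L ⇒ W
n=9: moves to 6(W), 8(W); every one is W ⇒ L
n=10: can move to 9, which is L ⇒ W
n=11: can move to 0, which is L ⇒ W
n=12: can move to 9, which is L ⇒ W
n=13: can move to 0, which is L ⇒ W
n=14: moves to 7(W), 12(W), 13(W); every one is W ⇒ L
n=15: can move to 14, which is L ⇒ W
From 15, the L positions reachable in one move are: 14.

Move to 14.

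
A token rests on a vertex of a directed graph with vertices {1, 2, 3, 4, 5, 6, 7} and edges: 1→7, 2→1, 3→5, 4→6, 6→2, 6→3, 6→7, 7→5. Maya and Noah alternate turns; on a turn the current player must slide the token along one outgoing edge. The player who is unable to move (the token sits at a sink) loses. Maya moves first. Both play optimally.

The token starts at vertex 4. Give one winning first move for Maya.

Move to 6.

Work bottom-up. With no move the player to move loses. Otherwise the position is W if at least one move leads to an L position for the opponent, and L if every move leads to a W.
Every edge goes from a vertex to one that appears earlier in the order 5, 3, 7, 1, 2, 6, 4, so processing vertices in that order labels each vertex after all of its successors.
5: no outgoing edge → L
3: reaches L-position 5 → W
7: reaches L-position 5 → W
1: only reaches 7(W), which is W → L
2: reaches L-position 1 → W
6: only reaches 2(W), 7(W), 3(W), all W → L
4: reaches L-position 6 → W
From 4, the L positions reachable in one move are: 6.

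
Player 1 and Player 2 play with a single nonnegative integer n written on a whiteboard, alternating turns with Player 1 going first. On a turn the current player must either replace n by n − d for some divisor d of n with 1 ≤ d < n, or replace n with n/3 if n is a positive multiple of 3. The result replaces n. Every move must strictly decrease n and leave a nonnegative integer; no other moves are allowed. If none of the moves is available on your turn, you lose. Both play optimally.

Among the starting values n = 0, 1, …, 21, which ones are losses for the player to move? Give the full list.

0, 1, 4, 7, 9, 11, 13, 15, 17, 19

Label each position W (a win for the player to move) or L (a loss). A position with no legal move is L; any other position is W exactly when some move reaches an L, and L when every move reaches a W.
n=0: no move → L
n=1: no move → L
n=2: reaches L-position 1 → W
n=3: reaches L-position 1 → W
n=4: only reaches 2(W), 3(W), all W → L
n=5: reaches L-position 4 → W
n=6: reaches L-position 4 → W
n=7: only reaches 6(W), which is W → L
n=8: reaches L-position 4 → W
n=9: only reaches 3(W), 6(W), 8(W), all W → L
n=10: reaches L-position 9 → W
n=11: only reaches 10(W), which is W → L
n=12: reaches L-position 4 → W
n=13: only reaches 12(W), which is W → L
n=14: reaches L-position 7 → W
n=15: only reaches 5(W), 10(W), 12(W), 14(W), all W → L
n=16: reaches L-position 15 → W
n=17: only reaches 16(W), which is W → L
n=18: reaches L-position 9 → W
n=19: only reaches 18(W), which is W → L
n=20: reaches L-position 15 → W
n=21: reaches L-position 7 → W
Reading off the rows marked L gives the requested list; there are 10 such values of n.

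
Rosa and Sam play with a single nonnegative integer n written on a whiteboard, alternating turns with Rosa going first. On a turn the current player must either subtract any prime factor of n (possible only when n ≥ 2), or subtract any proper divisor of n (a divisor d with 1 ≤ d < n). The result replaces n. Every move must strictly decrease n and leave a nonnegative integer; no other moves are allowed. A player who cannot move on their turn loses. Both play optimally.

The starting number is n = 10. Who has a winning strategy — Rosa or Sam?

Positions with no move are L. A position that does have a move is losing for the player to move precisely when every available move leads to a winning position for the opponent. Fill in the labels:
n=0: no move → L
n=1: no move → L
n=2: reaches L-position 0 → W
n=3: reaches L-position 0 → W
n=4: only reaches 2(W), 3(W), all W → L
n=5: reaches L-position 0 → W
n=6: reaches L-position 4 → W
n=7: reaches L-position 0 → W
n=8: reaches L-position 4 → W
n=9: only reaches 6(W), 8(W), all W → L
n=10: reaches L-position 9 → W
The starting position 10 is W: Rosa should move to 9, handing over an L position.

Rosa wins.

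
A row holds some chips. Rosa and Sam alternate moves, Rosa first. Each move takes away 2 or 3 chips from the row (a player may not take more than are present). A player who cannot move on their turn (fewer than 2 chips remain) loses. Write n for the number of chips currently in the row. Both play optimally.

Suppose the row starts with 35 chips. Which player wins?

Sam wins.

Build the W/L table. Terminal = L. A non-terminal position is W if it has a move to some L; otherwise it is L.
n=0: no move → L
n=1: no move → L
n=2: can move to 0, which is L ⇒ W
n=3: can move to 1, which is L ⇒ W
n=4: can move to 1, which is L ⇒ W
n=5: moves to 3(W), 2(W); every one is W ⇒ L
n=6: moves to 4(W), 3(W); every one is W ⇒ L
n=7: can move to 5, which is L ⇒ W
n=8: can move to 6, which is L ⇒ W
n=9: can move to 6, which is L ⇒ W
n=10: moves to 8(W), 7(W); every one is W ⇒ L
n=11: moves to 9(W), 8(W); every one is W ⇒ L
n=12: can move to 10, which is L ⇒ W
n=13: can move to 11, which is L ⇒ W
n=14: can move to 11, which is L ⇒ W
n=15: moves to 13(W), 12(W); every one is W ⇒ L
n=16: moves to 14(W), 13(W); every one is W ⇒ L
n=17: can move to 15, which is L ⇒ W
n=18: can move to 16, which is L ⇒ W
n=19: can move to 16, which is L ⇒ W
n=20: moves to 18(W), 17(W); every one is W ⇒ L
n=21: moves to 19(W), 18(W); every one is W ⇒ L
n=22: can move to 20, which is L ⇒ W
n=23: can move to 21, which is L ⇒ W
n=24: can move to 21, which is L ⇒ W
n=25: moves to 23(W), 22(W); every one is W ⇒ L
n=26: moves to 24(W), 23(W); every one is W ⇒ L
n=27: can move to 25, which is L ⇒ W
n=28: can move to 26, which is L ⇒ W
n=29: can move to 26, which is L ⇒ W
n=30: moves to 28(W), 27(W); every one is W ⇒ L
n=31: moves to 29(W), 28(W); every one is W ⇒ L
n=32: can move to 30, which is L ⇒ W
n=33: can move to 31, which is L ⇒ W
n=34: can move to 31, which is L ⇒ W
n=35: moves to 33(W), 32(W); every one is W ⇒ L
The starting position 35 is L: whatever Rosa does, the opponent receives a W position.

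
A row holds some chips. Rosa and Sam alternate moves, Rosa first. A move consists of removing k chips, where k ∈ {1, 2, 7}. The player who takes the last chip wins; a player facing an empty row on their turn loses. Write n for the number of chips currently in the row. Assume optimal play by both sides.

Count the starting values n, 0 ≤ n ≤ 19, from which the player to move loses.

Positions with no move are L. A position that does have a move is losing for the player to move precisely when every available move leads to a winning position for the opponent. Fill in the labels:
n=0: no move → L
n=1: reaches L-position 0 → W
n=2: reaches L-position 0 → W
n=3: only reaches 2(W), 1(W), all W → L
n=4: reaches L-position 3 → W
n=5: reaches L-position 3 → W
n=6: only reaches 5(W), 4(W), all W → L
n=7: reaches L-position 6 → W
n=8: reaches L-position 6 → W
n=9: only reaches 8(W), 7(W), 2(W), all W → L
n=10: reaches L-position 9 → W
n=11: reaches L-position 9 → W
n=12: only reaches 11(W), 10(W), 5(W), all W → L
n=13: reaches L-position 12 → W
n=14: reaches L-position 12 → W
n=15: only reaches 14(W), 13(W), 8(W), all W → L
n=16: reaches L-position 15 → W
n=17: reaches L-position 15 → W
n=18: only reaches 17(W), 16(W), 11(W), all W → L
n=19: reaches L-position 18 → W
L entries with 0 ≤ n ≤ 19: n = 0, 3, 6, 9, 12, 15, 18; that makes 7.

7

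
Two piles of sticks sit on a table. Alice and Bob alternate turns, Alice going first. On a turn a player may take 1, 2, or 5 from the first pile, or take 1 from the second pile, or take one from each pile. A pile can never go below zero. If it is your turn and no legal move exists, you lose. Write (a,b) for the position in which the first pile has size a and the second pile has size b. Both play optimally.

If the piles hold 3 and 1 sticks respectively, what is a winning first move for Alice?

Classify positions by backward induction: terminal positions (no move available) are L. From any other position, the mover wins iff some move reaches an L.
No move ever increases a pile, so every position that can arise here has a ≤ 3 and b ≤ 1; it is enough to label the cells with 0 ≤ a ≤ 3 and 0 ≤ b ≤ 1.
Every move lowers a or b (never raises either), so fill the grid row by row in increasing a, and left to right within a row: each cell's successors are then already labelled.
      b=0  b=1
a=0:    L    W
a=1:    W    W
a=2:    W    L
a=3:    L    W
Cells with no legal move (terminal, hence L): (0,0).
The remaining L cells, each justified by listing all of its moves:
(2,1): moves to (1,1)(W), (0,1)(W), (2,0)(W), (1,0)(W); every one is W ⇒ L
(3,0): moves to (2,0)(W), (1,0)(W); every one is W ⇒ L
Every other cell has at least one move into one of the L cells above, so it is W.
From (3,1), the L positions reachable in one move are: (2,1), (3,0). Any move reaching one of these is winning.

Move to (2,1).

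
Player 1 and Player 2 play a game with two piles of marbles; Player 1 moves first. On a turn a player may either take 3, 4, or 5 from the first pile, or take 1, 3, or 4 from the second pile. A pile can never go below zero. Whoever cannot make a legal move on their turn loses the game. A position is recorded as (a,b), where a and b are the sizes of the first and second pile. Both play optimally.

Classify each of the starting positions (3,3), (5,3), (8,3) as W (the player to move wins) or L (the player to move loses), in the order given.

Positions with no move are L. A position that does have a move is losing for the player to move precisely when every available move leads to a winning position for the opponent. Fill in the labels:
No move ever increases a pile, so every position that can arise here has a ≤ 8 and b ≤ 3; it is enough to label the cells with 0 ≤ a ≤ 8 and 0 ≤ b ≤ 3.
Every move lowers a or b (never raises either), so fill the grid row by row in increasing a, and left to right within a row: each cell's successors are then already labelled.
      b=0  b=1  b=2  b=3
a=0:    L    W    L    W
a=1:    L    W    L    W
a=2:    L    W    L    W
a=3:    W    L    W    L
a=4:    W    L    W    L
a=5:    W    L    W    L
a=6:    W    W    W    W
a=7:    W    W    W    W
a=8:    L    W    L    W
Cells with no legal move (terminal, hence L): (0,0), (1,0), (2,0).
The remaining L cells, each justified by listing all of its moves:
(0,2): the only move is to (0,1)(W), a W ⇒ L
(1,2): the only move is to (1,1)(W), a W ⇒ L
(2,2): the only move is to (2,1)(W), a W ⇒ L
(3,1): moves to (0,1)(W), (3,0)(W); every one is W ⇒ L
(3,3): moves to (0,3)(W), (3,2)(W), (3,0)(W); every one is W ⇒ L
(4,1): moves to (1,1)(W), (0,1)(W), (4,0)(W); every one is W ⇒ L
(4,3): moves to (1,3)(W), (0,3)(W), (4,2)(W), (4,0)(W); every one is W ⇒ L
(5,1): moves to (2,1)(W), (1,1)(W), (0,1)(W), (5,0)(W); every one is W ⇒ L
(5,3): moves to (2,3)(W), (1,3)(W), (0,3)(W), (5,2)(W), (5,0)(W); every one is W ⇒ L
(8,0): moves to (5,0)(W), (4,0)(W), (3,0)(W); every one is W ⇒ L
(8,2): moves to (5,2)(W), (4,2)(W), (3,2)(W), (8,1)(W); every one is W ⇒ L
Every other cell has at least one move into one of the L cells above, so it is W.
(3,3): one of the L cells justified above, so L
(5,3): one of the L cells justified above, so L
(8,3): the move to (5,3) reaches an L cell, so W

(3,3): L, (5,3): L, (8,3): W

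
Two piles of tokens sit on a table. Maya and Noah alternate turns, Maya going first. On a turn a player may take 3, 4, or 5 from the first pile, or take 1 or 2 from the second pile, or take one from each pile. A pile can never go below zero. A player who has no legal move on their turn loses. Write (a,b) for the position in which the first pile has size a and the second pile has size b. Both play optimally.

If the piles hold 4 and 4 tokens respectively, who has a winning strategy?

Noah wins.

Compute win/loss labels from the base case upward. A position with no move is L. Any other position is W if it can reach an L in one move, else L.
No move ever increases a pile, so every position that can arise here has a ≤ 4 and b ≤ 4; it is enough to label the cells with 0 ≤ a ≤ 4 and 0 ≤ b ≤ 4.
Every move lowers a or b (never raises either), so fill the grid row by row in increasing a, and left to right within a row: each cell's successors are then already labelled.
      b=0  b=1  b=2  b=3  b=4
a=0:    L    W    W    L    W
a=1:    L    W    W    L    W
a=2:    L    W    W    L    W
a=3:    W    W    L    W    W
a=4:    W    L    W    W    L
Cells with no legal move (terminal, hence L): (0,0), (1,0), (2,0).
The remaining L cells, each justified by listing all of its moves:
(0,3): →(0,2)(W), (0,1)(W) — all W, so L
(1,3): →(1,2)(W), (1,1)(W), (0,2)(W) — all W, so L
(2,3): →(2,2)(W), (2,1)(W), (1,2)(W) — all W, so L
(3,2): →(0,2)(W), (3,1)(W), (3,0)(W), (2,1)(W) — all W, so L
(4,1): →(1,1)(W), (0,1)(W), (4,0)(W), (3,0)(W) — all W, so L
(4,4): →(1,4)(W), (0,4)(W), (4,3)(W), (4,2)(W), (3,3)(W) — all W, so L
Every other cell has at least one move into one of the L cells above, so it is W.
Every move from (4,4) reaches a W position, so the mover loses.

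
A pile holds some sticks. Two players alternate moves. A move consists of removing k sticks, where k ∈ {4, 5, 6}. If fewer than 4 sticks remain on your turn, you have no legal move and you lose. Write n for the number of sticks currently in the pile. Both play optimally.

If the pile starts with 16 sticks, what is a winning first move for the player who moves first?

Work bottom-up. With no move the player to move loses. Otherwise the position is W if at least one move leads to an L position for the opponent, and L if every move leads to a W.
n=0: no move → L
n=1: no move → L
n=2: no move → L
n=3: no move → L
n=4: W (go to 0, an L position)
n=5: W (go to 1, an L position)
n=6: W (go to 2, an L position)
n=7: W (go to 3, an L position)
n=8: W (go to 3, an L position)
n=9: W (go to 3, an L position)
n=10: L (options 6(W), 5(W), 4(W) are all W)
n=11: L (options 7(W), 6(W), 5(W) are all W)
n=12: L (options 8(W), 7(W), 6(W) are all W)
n=13: L (options 9(W), 8(W), 7(W) are all W)
n=14: W (go to 10, an L position)
n=15: W (go to 11, an L position)
n=16: W (go to 12, an L position)
From 16, the L positions reachable in one move are: 12, 11, 10. Any move reaching one of these is winning.

Remove 4, leaving 12.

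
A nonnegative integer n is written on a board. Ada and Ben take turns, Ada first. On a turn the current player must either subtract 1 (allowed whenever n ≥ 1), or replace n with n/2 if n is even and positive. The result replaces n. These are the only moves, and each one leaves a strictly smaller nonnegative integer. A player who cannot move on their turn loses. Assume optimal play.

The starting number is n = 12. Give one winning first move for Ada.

Move to 11.

Positions with no move are L. A position that does have a move is losing for the player to move precisely when every available move leads to a winning position for the opponent. Fill in the labels:
n=0: no move → L
n=1: can move to 0, which is L ⇒ W
n=2: the only move is to 1(W), a W ⇒ L
n=3: can move to 2, which is L ⇒ W
n=4: can move to 2, which is L ⇒ W
n=5: the only move is to 4(W), a W ⇒ L
n=6: can move to 5, which is L ⇒ W
n=7: the only move is to 6(W), a W ⇒ L
n=8: can move to 7, which is L ⇒ W
n=9: the only move is to 8(W), a W ⇒ L
n=10: can move to 5, which is L ⇒ W
n=11: the only move is to 10(W), a W ⇒ L
n=12: can move to 11, which is L ⇒ W
From 12, the L positions reachable in one move are: 11.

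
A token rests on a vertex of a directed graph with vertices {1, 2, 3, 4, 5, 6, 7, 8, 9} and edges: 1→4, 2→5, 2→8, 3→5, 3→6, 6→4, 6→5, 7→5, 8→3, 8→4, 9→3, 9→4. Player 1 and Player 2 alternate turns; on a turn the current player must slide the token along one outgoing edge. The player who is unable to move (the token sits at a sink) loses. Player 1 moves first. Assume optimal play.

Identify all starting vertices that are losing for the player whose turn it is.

4, 5

Label each position W (a win for the player to move) or L (a loss). A position with no legal move is L; any other position is W exactly when some move reaches an L, and L when every move reaches a W.
Every edge goes from a vertex to one that appears earlier in the order 4, 5, 6, 3, 9, 7, 8, 1, 2, so processing vertices in that order labels each vertex after all of its successors.
4: no outgoing edge → L
5: no outgoing edge → L
6: →5(L), so W
3: →5(L), so W
9: →4(L), so W
7: →5(L), so W
8: →4(L), so W
1: →4(L), so W
2: →5(L), so W
Reading off the rows marked L gives the requested list; there are 2 such vertices.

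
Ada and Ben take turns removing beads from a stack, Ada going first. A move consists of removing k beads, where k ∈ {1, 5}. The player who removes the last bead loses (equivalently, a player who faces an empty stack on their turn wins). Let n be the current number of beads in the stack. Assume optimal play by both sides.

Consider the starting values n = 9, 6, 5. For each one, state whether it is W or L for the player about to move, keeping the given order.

9: L, 6: W, 5: L

Positions with no move are W. A position that does have a move is losing for the player to move precisely when every available move leads to a winning position for the opponent. Fill in the labels:
n=0: no move; the opponent has just taken the last bead and therefore loses → W
n=1: →0(W) only, which is W, so L
n=2: →1(L), so W
n=3: →2(W) only, which is W, so L
n=4: →3(L), so W
n=5: →4(W), 0(W) — all W, so L
n=6: →5(L), so W
n=7: →6(W), 2(W) — all W, so L
n=8: →7(L), so W
n=9: →8(W), 4(W) — all W, so L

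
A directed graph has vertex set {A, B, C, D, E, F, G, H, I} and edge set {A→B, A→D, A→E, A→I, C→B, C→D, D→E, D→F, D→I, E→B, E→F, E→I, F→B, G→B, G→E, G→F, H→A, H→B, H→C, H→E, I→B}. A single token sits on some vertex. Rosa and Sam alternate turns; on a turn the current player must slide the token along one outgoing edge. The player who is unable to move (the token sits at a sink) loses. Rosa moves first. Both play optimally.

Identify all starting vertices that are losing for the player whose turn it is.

B, D

Label each position W (a win for the player to move) or L (a loss). A position with no legal move is L; any other position is W exactly when some move reaches an L, and L when every move reaches a W.
Every edge goes from a vertex to one that appears earlier in the order B, F, I, E, G, D, A, C, H, so processing vertices in that order labels each vertex after all of its successors.
B: no outgoing edge → L
F: W (go to B, an L position)
I: W (go to B, an L position)
E: W (go to B, an L position)
G: W (go to B, an L position)
D: L (options E(W), I(W), F(W) are all W)
A: W (go to D, an L position)
C: W (go to D, an L position)
H: W (go to B, an L position)
The losing starting vertices are exactly the entries labelled L in this table (2 of them).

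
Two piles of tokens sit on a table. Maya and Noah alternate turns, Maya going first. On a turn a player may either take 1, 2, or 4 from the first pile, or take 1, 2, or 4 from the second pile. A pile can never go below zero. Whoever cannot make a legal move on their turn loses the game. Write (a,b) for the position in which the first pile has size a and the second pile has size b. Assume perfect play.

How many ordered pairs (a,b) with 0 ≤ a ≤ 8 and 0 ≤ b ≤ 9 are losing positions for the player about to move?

30

Positions with no move are L. A position that does have a move is losing for the player to move precisely when every available move leads to a winning position for the opponent. Fill in the labels:
Every move lowers a or b (never raises either), so fill the grid row by row in increasing a, and left to right within a row: each cell's successors are then already labelled.
      b=0  b=1  b=2  b=3  b=4  b=5  b=6  b=7  b=8  b=9
a=0:    L    W    W    L    W    W    L    W    W    L
a=1:    W    L    W    W    L    W    W    L    W    W
a=2:    W    W    L    W    W    L    W    W    L    W
a=3:    L    W    W    L    W    W    L    W    W    L
a=4:    W    L    W    W    L    W    W    L    W    W
a=5:    W    W    L    W    W    L    W    W    L    W
a=6:    L    W    W    L    W    W    L    W    W    L
a=7:    W    L    W    W    L    W    W    L    W    W
a=8:    W    W    L    W    W    L    W    W    L    W
Cells with no legal move (terminal, hence L): (0,0).
The remaining L cells, each justified by listing all of its moves:
(0,3): L (options (0,2)(W), (0,1)(W) are all W)
(0,6): L (options (0,5)(W), (0,4)(W), (0,2)(W) are all W)
(0,9): L (options (0,8)(W), (0,7)(W), (0,5)(W) are all W)
(1,1): L (options (0,1)(W), (1,0)(W) are all W)
(1,4): L (options (0,4)(W), (1,3)(W), (1,2)(W), (1,0)(W) are all W)
(1,7): L (options (0,7)(W), (1,6)(W), (1,5)(W), (1,3)(W) are all W)
(2,2): L (options (1,2)(W), (0,2)(W), (2,1)(W), (2,0)(W) are all W)
(2,5): L (options (1,5)(W), (0,5)(W), (2,4)(W), (2,3)(W), (2,1)(W) are all W)
(2,8): L (options (1,8)(W), (0,8)(W), (2,7)(W), (2,6)(W), (2,4)(W) are all W)
(3,0): L (options (2,0)(W), (1,0)(W) are all W)
(3,3): L (options (2,3)(W), (1,3)(W), (3,2)(W), (3,1)(W) are all W)
(3,6): L (options (2,6)(W), (1,6)(W), (3,5)(W), (3,4)(W), (3,2)(W) are all W)
(3,9): L (options (2,9)(W), (1,9)(W), (3,8)(W), (3,7)(W), (3,5)(W) are all W)
(4,1): L (options (3,1)(W), (2,1)(W), (0,1)(W), (4,0)(W) are all W)
(4,4): L (options (3,4)(W), (2,4)(W), (0,4)(W), (4,3)(W), (4,2)(W), (4,0)(W) are all W)
(4,7): L (options (3,7)(W), (2,7)(W), (0,7)(W), (4,6)(W), (4,5)(W), (4,3)(W) are all W)
(5,2): L (options (4,2)(W), (3,2)(W), (1,2)(W), (5,1)(W), (5,0)(W) are all W)
(5,5): L (options (4,5)(W), (3,5)(W), (1,5)(W), (5,4)(W), (5,3)(W), (5,1)(W) are all W)
(5,8): L (options (4,8)(W), (3,8)(W), (1,8)(W), (5,7)(W), (5,6)(W), (5,4)(W) are all W)
(6,0): L (options (5,0)(W), (4,0)(W), (2,0)(W) are all W)
(6,3): L (options (5,3)(W), (4,3)(W), (2,3)(W), (6,2)(W), (6,1)(W) are all W)
(6,6): L (options (5,6)(W), (4,6)(W), (2,6)(W), (6,5)(W), (6,4)(W), (6,2)(W) are all W)
(6,9): L (options (5,9)(W), (4,9)(W), (2,9)(W), (6,8)(W), (6,7)(W), (6,5)(W) are all W)
(7,1): L (options (6,1)(W), (5,1)(W), (3,1)(W), (7,0)(W) are all W)
(7,4): L (options (6,4)(W), (5,4)(W), (3,4)(W), (7,3)(W), (7,2)(W), (7,0)(W) are all W)
(7,7): L (options (6,7)(W), (5,7)(W), (3,7)(W), (7,6)(W), (7,5)(W), (7,3)(W) are all W)
(8,2): L (options (7,2)(W), (6,2)(W), (4,2)(W), (8,1)(W), (8,0)(W) are all W)
(8,5): L (options (7,5)(W), (6,5)(W), (4,5)(W), (8,4)(W), (8,3)(W), (8,1)(W) are all W)
(8,8): L (options (7,8)(W), (6,8)(W), (4,8)(W), (8,7)(W), (8,6)(W), (8,4)(W) are all W)
Every other cell has at least one move into one of the L cells above, so it is W.
L cells per row: a=0: 4, a=1: 3, a=2: 3, a=3: 4, a=4: 3, a=5: 3, a=6: 4, a=7: 3, a=8: 3; total 30.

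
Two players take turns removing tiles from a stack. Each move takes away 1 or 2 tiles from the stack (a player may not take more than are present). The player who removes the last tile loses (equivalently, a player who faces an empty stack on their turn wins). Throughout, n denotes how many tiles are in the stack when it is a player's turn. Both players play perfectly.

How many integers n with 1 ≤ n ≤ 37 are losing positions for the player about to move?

Positions with no move are W. A position that does have a move is losing for the player to move precisely when every available move leads to a winning position for the opponent. Fill in the labels:
n=0: no move; the opponent has just taken the last tile and therefore loses → W
n=1: L (sole option 0(W) is W)
n=2: W (go to 1, an L position)
n=3: W (go to 1, an L position)
n=4: L (options 3(W), 2(W) are all W)
n=5: W (go to 4, an L position)
n=6: W (go to 4, an L position)
n=7: L (options 6(W), 5(W) are all W)
n=8: W (go to 7, an L position)
n=9: W (go to 7, an L position)
n=10: L (options 9(W), 8(W) are all W)
n=11: W (go to 10, an L position)
n=12: W (go to 10, an L position)
n=13: L (options 12(W), 11(W) are all W)
n=14: W (go to 13, an L position)
n=15: W (go to 13, an L position)
n=16: L (options 15(W), 14(W) are all W)
n=17: W (go to 16, an L position)
n=18: W (go to 16, an L position)
n=19: L (options 18(W), 17(W) are all W)
n=20: W (go to 19, an L position)
n=21: W (go to 19, an L position)
n=22: L (options 21(W), 20(W) are all W)
n=23: W (go to 22, an L position)
n=24: W (go to 22, an L position)
n=25: L (options 24(W), 23(W) are all W)
n=26: W (go to 25, an L position)
n=27: W (go to 25, an L position)
n=28: L (options 27(W), 26(W) are all W)
n=29: W (go to 28, an L position)
n=30: W (go to 28, an L position)
n=31: L (options 30(W), 29(W) are all W)
n=32: W (go to 31, an L position)
n=33: W (go to 31, an L position)
n=34: L (options 33(W), 32(W) are all W)
n=35: W (go to 34, an L position)
n=36: W (go to 34, an L position)
n=37: L (options 36(W), 35(W) are all W)
L entries with 1 ≤ n ≤ 37 (the range starts at n=1): n = 1, 4, 7, 10, 13, 16, 19, 22, 25, 28, 31, 34, 37; that makes 13.

13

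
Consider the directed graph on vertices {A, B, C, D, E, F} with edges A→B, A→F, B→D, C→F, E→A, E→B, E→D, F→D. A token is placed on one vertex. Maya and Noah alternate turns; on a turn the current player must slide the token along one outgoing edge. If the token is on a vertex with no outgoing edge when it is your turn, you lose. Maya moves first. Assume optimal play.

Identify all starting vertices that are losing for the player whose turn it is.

A, C, D

Classify positions by backward induction: terminal positions (no move available) are L. From any other position, the mover wins iff some move reaches an L.
Every edge goes from a vertex to one that appears earlier in the order D, F, B, C, A, E, so processing vertices in that order labels each vertex after all of its successors.
D: no outgoing edge → L
F: can move to D, which is L ⇒ W
B: can move to D, which is L ⇒ W
C: the only move is to F(W), a W ⇒ L
A: moves to B(W), F(W); every one is W ⇒ L
E: can move to A, which is L ⇒ W
The losing starting vertices are exactly the entries labelled L in this table (3 of them).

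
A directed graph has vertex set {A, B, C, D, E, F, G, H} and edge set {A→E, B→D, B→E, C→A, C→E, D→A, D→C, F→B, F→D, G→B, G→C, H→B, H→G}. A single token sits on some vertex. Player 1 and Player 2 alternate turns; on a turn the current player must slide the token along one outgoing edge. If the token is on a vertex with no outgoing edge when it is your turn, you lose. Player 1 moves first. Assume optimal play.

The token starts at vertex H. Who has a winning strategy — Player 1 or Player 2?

Label each position W (a win for the player to move) or L (a loss). A position with no legal move is L; any other position is W exactly when some move reaches an L, and L when every move reaches a W.
Every edge goes from a vertex to one that appears earlier in the order E, A, C, D, B, F, G, H, so processing vertices in that order labels each vertex after all of its successors.
E: no outgoing edge → L
A: can move to E, which is L ⇒ W
C: can move to E, which is L ⇒ W
D: moves to C(W), A(W); every one is W ⇒ L
B: can move to D, which is L ⇒ W
F: can move to D, which is L ⇒ W
G: moves to B(W), C(W); every one is W ⇒ L
H: can move to G, which is L ⇒ W
From H Player 1 can move to G, reaching an L position.

Player 1 wins.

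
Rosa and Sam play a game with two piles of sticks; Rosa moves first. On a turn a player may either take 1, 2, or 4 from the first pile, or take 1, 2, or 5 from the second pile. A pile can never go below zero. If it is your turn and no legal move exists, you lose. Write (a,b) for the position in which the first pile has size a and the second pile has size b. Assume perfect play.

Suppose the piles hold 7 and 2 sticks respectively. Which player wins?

Compute win/loss labels from the base case upward. A position with no move is L. Any other position is W if it can reach an L in one move, else L.
No move ever increases a pile, so every position that can arise here has a ≤ 7 and b ≤ 2; it is enough to label the cells with 0 ≤ a ≤ 7 and 0 ≤ b ≤ 2.
Every move lowers a or b (never raises either), so fill the grid row by row in increasing a, and left to right within a row: each cell's successors are then already labelled.
      b=0  b=1  b=2
a=0:    L    W    W
a=1:    W    L    W
a=2:    W    W    L
a=3:    L    W    W
a=4:    W    L    W
a=5:    W    W    L
a=6:    L    W    W
a=7:    W    L    W
Cells with no legal move (terminal, hence L): (0,0).
The remaining L cells, each justified by listing all of its moves:
(1,1): →(0,1)(W), (1,0)(W) — all W, so L
(2,2): →(1,2)(W), (0,2)(W), (2,1)(W), (2,0)(W) — all W, so L
(3,0): →(2,0)(W), (1,0)(W) — all W, so L
(4,1): →(3,1)(W), (2,1)(W), (0,1)(W), (4,0)(W) — all W, so L
(5,2): →(4,2)(W), (3,2)(W), (1,2)(W), (5,1)(W), (5,0)(W) — all W, so L
(6,0): →(5,0)(W), (4,0)(W), (2,0)(W) — all W, so L
(7,1): →(6,1)(W), (5,1)(W), (3,1)(W), (7,0)(W) — all W, so L
Every other cell has at least one move into one of the L cells above, so it is W.
The starting position (7,2) is W: Rosa should move to (5,2), handing over an L position.

Rosa wins.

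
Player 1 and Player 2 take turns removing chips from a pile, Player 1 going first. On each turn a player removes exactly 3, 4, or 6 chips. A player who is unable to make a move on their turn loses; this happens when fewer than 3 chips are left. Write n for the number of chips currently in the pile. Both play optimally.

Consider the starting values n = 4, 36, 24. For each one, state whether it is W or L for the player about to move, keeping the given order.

Build the W/L table. Terminal = L. A non-terminal position is W if it has a move to some L; otherwise it is L.
n=0: no move → L
n=1: no move → L
n=2: no move → L
n=3: W (go to 0, an L position)
n=4: W (go to 1, an L position)
n=5: W (go to 2, an L position)
n=6: W (go to 2, an L position)
n=7: W (go to 1, an L position)
n=8: W (go to 2, an L position)
n=9: L (options 6(W), 5(W), 3(W) are all W)
n=10: L (options 7(W), 6(W), 4(W) are all W)
n=11: L (options 8(W), 7(W), 5(W) are all W)
n=12: W (go to 9, an L position)
n=13: W (go to 10, an L position)
n=14: W (go to 11, an L position)
n=15: W (go to 11, an L position)
n=16: W (go to 10, an L position)
n=17: W (go to 11, an L position)
n=18: L (options 15(W), 14(W), 12(W) are all W)
n=19: L (options 16(W), 15(W), 13(W) are all W)
n=20: L (options 17(W), 16(W), 14(W) are all W)
n=21: W (go to 18, an L position)
n=22: W (go to 19, an L position)
n=23: W (go to 20, an L position)
n=24: W (go to 20, an L position)
n=25: W (go to 19, an L position)
n=26: W (go to 20, an L position)
n=27: L (options 24(W), 23(W), 21(W) are all W)
n=28: L (options 25(W), 24(W), 22(W) are all W)
n=29: L (options 26(W), 25(W), 23(W) are all W)
n=30: W (go to 27, an L position)
n=31: W (go to 28, an L position)
n=32: W (go to 29, an L position)
n=33: W (go to 29, an L position)
n=34: W (go to 28, an L position)
n=35: W (go to 29, an L position)
n=36: L (options 33(W), 32(W), 30(W) are all W)

4: W, 36: L, 24: W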